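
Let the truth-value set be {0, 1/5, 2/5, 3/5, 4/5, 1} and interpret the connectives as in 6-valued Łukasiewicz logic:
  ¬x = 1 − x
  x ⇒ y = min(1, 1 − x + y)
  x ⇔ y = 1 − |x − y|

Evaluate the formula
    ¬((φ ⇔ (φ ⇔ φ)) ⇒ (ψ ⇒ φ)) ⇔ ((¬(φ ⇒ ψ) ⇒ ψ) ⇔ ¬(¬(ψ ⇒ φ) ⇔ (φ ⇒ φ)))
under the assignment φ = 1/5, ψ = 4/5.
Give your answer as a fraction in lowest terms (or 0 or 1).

φ ⇔ φ = 1/5 ⇔ 1/5 = 1
φ ⇔ (φ ⇔ φ) = 1/5 ⇔ 1 = 1/5
ψ ⇒ φ = 4/5 ⇒ 1/5 = 2/5
(φ ⇔ (φ ⇔ φ)) ⇒ (ψ ⇒ φ) = 1/5 ⇒ 2/5 = 1
¬((φ ⇔ (φ ⇔ φ)) ⇒ (ψ ⇒ φ)) = ¬1 = 0
φ ⇒ ψ = 1/5 ⇒ 4/5 = 1
¬(φ ⇒ ψ) = ¬1 = 0
¬(φ ⇒ ψ) ⇒ ψ = 0 ⇒ 4/5 = 1
ψ ⇒ φ = 4/5 ⇒ 1/5 = 2/5
¬(ψ ⇒ φ) = ¬2/5 = 3/5
φ ⇒ φ = 1/5 ⇒ 1/5 = 1
¬(ψ ⇒ φ) ⇔ (φ ⇒ φ) = 3/5 ⇔ 1 = 3/5
¬(¬(ψ ⇒ φ) ⇔ (φ ⇒ φ)) = ¬3/5 = 2/5
(¬(φ ⇒ ψ) ⇒ ψ) ⇔ ¬(¬(ψ ⇒ φ) ⇔ (φ ⇒ φ)) = 1 ⇔ 2/5 = 2/5
¬((φ ⇔ (φ ⇔ φ)) ⇒ (ψ ⇒ φ)) ⇔ ((¬(φ ⇒ ψ) ⇒ ψ) ⇔ ¬(¬(ψ ⇒ φ) ⇔ (φ ⇒ φ))) = 0 ⇔ 2/5 = 3/5

3/5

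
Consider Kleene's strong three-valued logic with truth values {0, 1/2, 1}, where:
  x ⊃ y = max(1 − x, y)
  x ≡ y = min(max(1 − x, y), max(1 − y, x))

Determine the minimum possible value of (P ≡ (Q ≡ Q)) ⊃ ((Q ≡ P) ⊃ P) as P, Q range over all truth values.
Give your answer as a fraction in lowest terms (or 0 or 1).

1/2

Take P = 0, Q = 1/2:
Q ≡ Q = 1/2 ≡ 1/2 = 1/2
P ≡ (Q ≡ Q) = 0 ≡ 1/2 = 1/2
Q ≡ P = 1/2 ≡ 0 = 1/2
(Q ≡ P) ⊃ P = 1/2 ⊃ 0 = 1/2
(P ≡ (Q ≡ Q)) ⊃ ((Q ≡ P) ⊃ P) = 1/2 ⊃ 1/2 = 1/2
No assignment yields a value below 1/2, so this is the minimum.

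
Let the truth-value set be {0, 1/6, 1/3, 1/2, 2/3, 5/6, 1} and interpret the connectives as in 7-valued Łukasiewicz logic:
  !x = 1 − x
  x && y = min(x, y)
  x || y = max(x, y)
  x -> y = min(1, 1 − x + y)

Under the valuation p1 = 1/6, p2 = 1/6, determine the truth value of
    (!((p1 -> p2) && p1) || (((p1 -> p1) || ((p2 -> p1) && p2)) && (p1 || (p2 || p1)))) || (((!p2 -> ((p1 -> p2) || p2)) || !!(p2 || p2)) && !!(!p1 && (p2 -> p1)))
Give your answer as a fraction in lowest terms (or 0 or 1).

p1 -> p2 = 1/6 -> 1/6 = 1
(p1 -> p2) && p1 = 1 && 1/6 = 1/6
!((p1 -> p2) && p1) = !1/6 = 5/6
p1 -> p1 = 1/6 -> 1/6 = 1
p2 -> p1 = 1/6 -> 1/6 = 1
(p2 -> p1) && p2 = 1 && 1/6 = 1/6
(p1 -> p1) || ((p2 -> p1) && p2) = 1 || 1/6 = 1
p2 || p1 = 1/6 || 1/6 = 1/6
p1 || (p2 || p1) = 1/6 || 1/6 = 1/6
((p1 -> p1) || ((p2 -> p1) && p2)) && (p1 || (p2 || p1)) = 1 && 1/6 = 1/6
!((p1 -> p2) && p1) || (((p1 -> p1) || ((p2 -> p1) && p2)) && (p1 || (p2 || p1))) = 5/6 || 1/6 = 5/6
!p2 = !1/6 = 5/6
p1 -> p2 = 1/6 -> 1/6 = 1
(p1 -> p2) || p2 = 1 || 1/6 = 1
!p2 -> ((p1 -> p2) || p2) = 5/6 -> 1 = 1
p2 || p2 = 1/6 || 1/6 = 1/6
!(p2 || p2) = !1/6 = 5/6
!!(p2 || p2) = !5/6 = 1/6
(!p2 -> ((p1 -> p2) || p2)) || !!(p2 || p2) = 1 || 1/6 = 1
!p1 = !1/6 = 5/6
p2 -> p1 = 1/6 -> 1/6 = 1
!p1 && (p2 -> p1) = 5/6 && 1 = 5/6
!(!p1 && (p2 -> p1)) = !5/6 = 1/6
!!(!p1 && (p2 -> p1)) = !1/6 = 5/6
((!p2 -> ((p1 -> p2) || p2)) || !!(p2 || p2)) && !!(!p1 && (p2 -> p1)) = 1 && 5/6 = 5/6
(!((p1 -> p2) && p1) || (((p1 -> p1) || ((p2 -> p1) && p2)) && (p1 || (p2 || p1)))) || (((!p2 -> ((p1 -> p2) || p2)) || !!(p2 || p2)) && !!(!p1 && (p2 -> p1))) = 5/6 || 5/6 = 5/6

5/6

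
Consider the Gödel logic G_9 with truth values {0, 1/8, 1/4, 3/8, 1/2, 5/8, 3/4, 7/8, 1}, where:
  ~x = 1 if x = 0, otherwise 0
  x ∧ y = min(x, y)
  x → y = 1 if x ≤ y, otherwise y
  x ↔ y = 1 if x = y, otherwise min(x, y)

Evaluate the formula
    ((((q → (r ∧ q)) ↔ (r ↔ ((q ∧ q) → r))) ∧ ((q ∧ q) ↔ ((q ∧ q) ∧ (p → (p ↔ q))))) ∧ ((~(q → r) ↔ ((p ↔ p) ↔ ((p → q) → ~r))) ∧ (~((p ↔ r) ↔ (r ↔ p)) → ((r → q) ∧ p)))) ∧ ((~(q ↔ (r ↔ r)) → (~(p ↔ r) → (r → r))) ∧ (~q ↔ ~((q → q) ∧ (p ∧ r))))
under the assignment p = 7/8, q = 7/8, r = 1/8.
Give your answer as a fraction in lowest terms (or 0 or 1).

1/8

r ∧ q = 1/8 ∧ 7/8 = 1/8
q → (r ∧ q) = 7/8 → 1/8 = 1/8
q ∧ q = 7/8 ∧ 7/8 = 7/8
(q ∧ q) → r = 7/8 → 1/8 = 1/8
r ↔ ((q ∧ q) → r) = 1/8 ↔ 1/8 = 1
(q → (r ∧ q)) ↔ (r ↔ ((q ∧ q) → r)) = 1/8 ↔ 1 = 1/8
q ∧ q = 7/8 ∧ 7/8 = 7/8
q ∧ q = 7/8 ∧ 7/8 = 7/8
p ↔ q = 7/8 ↔ 7/8 = 1
p → (p ↔ q) = 7/8 → 1 = 1
(q ∧ q) ∧ (p → (p ↔ q)) = 7/8 ∧ 1 = 7/8
(q ∧ q) ↔ ((q ∧ q) ∧ (p → (p ↔ q))) = 7/8 ↔ 7/8 = 1
((q → (r ∧ q)) ↔ (r ↔ ((q ∧ q) → r))) ∧ ((q ∧ q) ↔ ((q ∧ q) ∧ (p → (p ↔ q)))) = 1/8 ∧ 1 = 1/8
q → r = 7/8 → 1/8 = 1/8
~(q → r) = ~1/8 = 0
p ↔ p = 7/8 ↔ 7/8 = 1
p → q = 7/8 → 7/8 = 1
~r = ~1/8 = 0
(p → q) → ~r = 1 → 0 = 0
(p ↔ p) ↔ ((p → q) → ~r) = 1 ↔ 0 = 0
~(q → r) ↔ ((p ↔ p) ↔ ((p → q) → ~r)) = 0 ↔ 0 = 1
p ↔ r = 7/8 ↔ 1/8 = 1/8
r ↔ p = 1/8 ↔ 7/8 = 1/8
(p ↔ r) ↔ (r ↔ p) = 1/8 ↔ 1/8 = 1
~((p ↔ r) ↔ (r ↔ p)) = ~1 = 0
r → q = 1/8 → 7/8 = 1
(r → q) ∧ p = 1 ∧ 7/8 = 7/8
~((p ↔ r) ↔ (r ↔ p)) → ((r → q) ∧ p) = 0 → 7/8 = 1
(~(q → r) ↔ ((p ↔ p) ↔ ((p → q) → ~r))) ∧ (~((p ↔ r) ↔ (r ↔ p)) → ((r → q) ∧ p)) = 1 ∧ 1 = 1
(((q → (r ∧ q)) ↔ (r ↔ ((q ∧ q) → r))) ∧ ((q ∧ q) ↔ ((q ∧ q) ∧ (p → (p ↔ q))))) ∧ ((~(q → r) ↔ ((p ↔ p) ↔ ((p → q) → ~r))) ∧ (~((p ↔ r) ↔ (r ↔ p)) → ((r → q) ∧ p))) = 1/8 ∧ 1 = 1/8
r ↔ r = 1/8 ↔ 1/8 = 1
q ↔ (r ↔ r) = 7/8 ↔ 1 = 7/8
~(q ↔ (r ↔ r)) = ~7/8 = 0
p ↔ r = 7/8 ↔ 1/8 = 1/8
~(p ↔ r) = ~1/8 = 0
r → r = 1/8 → 1/8 = 1
~(p ↔ r) → (r → r) = 0 → 1 = 1
~(q ↔ (r ↔ r)) → (~(p ↔ r) → (r → r)) = 0 → 1 = 1
~q = ~7/8 = 0
q → q = 7/8 → 7/8 = 1
p ∧ r = 7/8 ∧ 1/8 = 1/8
(q → q) ∧ (p ∧ r) = 1 ∧ 1/8 = 1/8
~((q → q) ∧ (p ∧ r)) = ~1/8 = 0
~q ↔ ~((q → q) ∧ (p ∧ r)) = 0 ↔ 0 = 1
(~(q ↔ (r ↔ r)) → (~(p ↔ r) → (r → r))) ∧ (~q ↔ ~((q → q) ∧ (p ∧ r))) = 1 ∧ 1 = 1
((((q → (r ∧ q)) ↔ (r ↔ ((q ∧ q) → r))) ∧ ((q ∧ q) ↔ ((q ∧ q) ∧ (p → (p ↔ q))))) ∧ ((~(q → r) ↔ ((p ↔ p) ↔ ((p → q) → ~r))) ∧ (~((p ↔ r) ↔ (r ↔ p)) → ((r → q) ∧ p)))) ∧ ((~(q ↔ (r ↔ r)) → (~(p ↔ r) → (r → r))) ∧ (~q ↔ ~((q → q) ∧ (p ∧ r)))) = 1/8 ∧ 1 = 1/8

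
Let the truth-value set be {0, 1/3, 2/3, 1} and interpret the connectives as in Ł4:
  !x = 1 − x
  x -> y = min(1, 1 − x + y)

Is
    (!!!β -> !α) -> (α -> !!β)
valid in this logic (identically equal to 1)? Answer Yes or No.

α = 0, β = 0 ↦ 1
α = 0, β = 1/3 ↦ 1
α = 0, β = 2/3 ↦ 1
α = 0, β = 1 ↦ 1
α = 1/3, β = 0 ↦ 1
α = 1/3, β = 1/3 ↦ 1
α = 1/3, β = 2/3 ↦ 1
α = 1/3, β = 1 ↦ 1
α = 2/3, β = 0 ↦ 1
α = 2/3, β = 1/3 ↦ 1
α = 2/3, β = 2/3 ↦ 1
α = 2/3, β = 1 ↦ 1
α = 1, β = 0 ↦ 1
α = 1, β = 1/3 ↦ 1
α = 1, β = 2/3 ↦ 1
α = 1, β = 1 ↦ 1
Every assignment gives a value ≥ 1.

Yes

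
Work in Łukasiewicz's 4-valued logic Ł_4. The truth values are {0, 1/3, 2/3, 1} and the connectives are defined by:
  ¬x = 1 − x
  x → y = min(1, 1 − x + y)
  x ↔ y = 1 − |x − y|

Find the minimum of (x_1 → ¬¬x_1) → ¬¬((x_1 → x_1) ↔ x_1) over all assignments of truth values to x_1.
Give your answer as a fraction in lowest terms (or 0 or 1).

0

Take x_1 = 0:
¬x_1 = ¬0 = 1
¬¬x_1 = ¬1 = 0
x_1 → ¬¬x_1 = 0 → 0 = 1
x_1 → x_1 = 0 → 0 = 1
(x_1 → x_1) ↔ x_1 = 1 ↔ 0 = 0
¬((x_1 → x_1) ↔ x_1) = ¬0 = 1
¬¬((x_1 → x_1) ↔ x_1) = ¬1 = 0
(x_1 → ¬¬x_1) → ¬¬((x_1 → x_1) ↔ x_1) = 1 → 0 = 0
No assignment yields a value below 0, so this is the minimum.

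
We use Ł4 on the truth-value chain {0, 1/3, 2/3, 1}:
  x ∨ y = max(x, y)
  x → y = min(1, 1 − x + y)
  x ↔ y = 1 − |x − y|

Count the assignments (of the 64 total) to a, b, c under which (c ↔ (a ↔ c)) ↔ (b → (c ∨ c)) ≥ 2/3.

47

value 1: 21 assignments (counts)
value 2/3: 26 assignments (counts)
value 1/3: 11 assignments
value 0: 6 assignments
So 47 of the 64 assignments meet the threshold.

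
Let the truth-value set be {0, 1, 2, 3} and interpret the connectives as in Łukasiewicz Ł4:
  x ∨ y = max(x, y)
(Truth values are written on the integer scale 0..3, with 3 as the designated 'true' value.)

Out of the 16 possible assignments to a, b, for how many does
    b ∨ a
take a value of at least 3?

a = 0, b = 0 ↦ 0  <
a = 0, b = 1 ↦ 1  <
a = 0, b = 2 ↦ 2  <
a = 0, b = 3 ↦ 3  ≥
a = 1, b = 0 ↦ 1  <
a = 1, b = 1 ↦ 1  <
a = 1, b = 2 ↦ 2  <
a = 1, b = 3 ↦ 3  ≥
a = 2, b = 0 ↦ 2  <
a = 2, b = 1 ↦ 2  <
a = 2, b = 2 ↦ 2  <
a = 2, b = 3 ↦ 3  ≥
a = 3, b = 0 ↦ 3  ≥
a = 3, b = 1 ↦ 3  ≥
a = 3, b = 2 ↦ 3  ≥
a = 3, b = 3 ↦ 3  ≥
So 7 of the 16 assignments meet the threshold.

7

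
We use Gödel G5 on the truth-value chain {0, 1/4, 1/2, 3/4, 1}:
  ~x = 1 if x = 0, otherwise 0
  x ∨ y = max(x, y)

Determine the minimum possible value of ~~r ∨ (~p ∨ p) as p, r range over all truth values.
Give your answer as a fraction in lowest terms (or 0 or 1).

Take p = 1/4, r = 0:
~r = ~0 = 1
~~r = ~1 = 0
~p = ~1/4 = 0
~p ∨ p = 0 ∨ 1/4 = 1/4
~~r ∨ (~p ∨ p) = 0 ∨ 1/4 = 1/4
No assignment yields a value below 1/4, so this is the minimum.

1/4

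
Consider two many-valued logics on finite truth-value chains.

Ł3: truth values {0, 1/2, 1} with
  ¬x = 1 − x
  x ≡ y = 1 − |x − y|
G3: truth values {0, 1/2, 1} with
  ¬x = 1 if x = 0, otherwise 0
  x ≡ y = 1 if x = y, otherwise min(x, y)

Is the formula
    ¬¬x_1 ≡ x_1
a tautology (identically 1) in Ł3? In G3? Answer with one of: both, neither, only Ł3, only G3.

In Ł3: every assignment gives 1 — tautology.
In G3: at x_1 = 1/2 the value is 1/2 — not a tautology.

only Ł3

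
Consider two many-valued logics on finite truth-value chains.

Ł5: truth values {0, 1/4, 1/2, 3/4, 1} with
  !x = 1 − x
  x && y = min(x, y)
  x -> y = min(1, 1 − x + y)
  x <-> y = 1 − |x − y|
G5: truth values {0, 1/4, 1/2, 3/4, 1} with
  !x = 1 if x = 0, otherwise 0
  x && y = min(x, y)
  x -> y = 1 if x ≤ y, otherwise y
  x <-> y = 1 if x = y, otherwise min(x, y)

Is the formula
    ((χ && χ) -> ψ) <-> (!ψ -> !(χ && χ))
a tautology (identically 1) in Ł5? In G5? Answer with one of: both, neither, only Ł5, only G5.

In Ł5: every assignment gives 1 — tautology.
In G5: at ψ = 1/4, χ = 1/2 the value is 1/4 — not a tautology.

only Ł5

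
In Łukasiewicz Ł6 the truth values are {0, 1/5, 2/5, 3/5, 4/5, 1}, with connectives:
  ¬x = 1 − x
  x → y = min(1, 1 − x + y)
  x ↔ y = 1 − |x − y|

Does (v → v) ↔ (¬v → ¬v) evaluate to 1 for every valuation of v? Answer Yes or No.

Yes

v = 0 ↦ 1
v = 1/5 ↦ 1
v = 2/5 ↦ 1
v = 3/5 ↦ 1
v = 4/5 ↦ 1
v = 1 ↦ 1
Every assignment gives a value ≥ 1.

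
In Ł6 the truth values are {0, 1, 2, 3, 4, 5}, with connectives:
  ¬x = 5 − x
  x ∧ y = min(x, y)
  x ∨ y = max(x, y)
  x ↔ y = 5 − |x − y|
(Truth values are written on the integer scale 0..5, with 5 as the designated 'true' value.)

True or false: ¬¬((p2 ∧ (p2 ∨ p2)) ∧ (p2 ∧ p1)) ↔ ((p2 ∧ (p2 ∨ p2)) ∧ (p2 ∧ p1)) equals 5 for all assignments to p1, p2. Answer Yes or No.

Yes

At p1 = 2, p2 = 1, for instance:
p2 ∨ p2 = 1 ∨ 1 = 1
p2 ∧ (p2 ∨ p2) = 1 ∧ 1 = 1
p2 ∧ p1 = 1 ∧ 2 = 1
(p2 ∧ (p2 ∨ p2)) ∧ (p2 ∧ p1) = 1 ∧ 1 = 1
¬((p2 ∧ (p2 ∨ p2)) ∧ (p2 ∧ p1)) = ¬1 = 4
¬¬((p2 ∧ (p2 ∨ p2)) ∧ (p2 ∧ p1)) = ¬4 = 1
¬¬((p2 ∧ (p2 ∨ p2)) ∧ (p2 ∧ p1)) ↔ ((p2 ∧ (p2 ∨ p2)) ∧ (p2 ∧ p1)) = 1 ↔ 1 = 5
and checking the remaining 35 assignments likewise gives ≥ 5 in every case.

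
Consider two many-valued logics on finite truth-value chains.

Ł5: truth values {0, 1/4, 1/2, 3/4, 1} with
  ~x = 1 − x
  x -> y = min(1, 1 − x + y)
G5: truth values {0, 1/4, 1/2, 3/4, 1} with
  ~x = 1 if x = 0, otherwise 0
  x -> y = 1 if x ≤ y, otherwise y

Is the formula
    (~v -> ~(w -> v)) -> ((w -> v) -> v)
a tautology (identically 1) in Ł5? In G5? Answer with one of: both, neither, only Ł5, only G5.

In Ł5: every assignment gives 1 — tautology.
In G5: at v = 1/4, w = 0 the value is 1/4 — not a tautology.

only Ł5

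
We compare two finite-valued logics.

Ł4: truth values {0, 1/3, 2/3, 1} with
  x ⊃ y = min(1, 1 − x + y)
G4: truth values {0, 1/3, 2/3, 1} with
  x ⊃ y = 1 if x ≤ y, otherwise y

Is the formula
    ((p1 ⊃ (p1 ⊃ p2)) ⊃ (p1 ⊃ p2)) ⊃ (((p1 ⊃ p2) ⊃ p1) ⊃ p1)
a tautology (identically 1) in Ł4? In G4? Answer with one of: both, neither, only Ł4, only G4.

In Ł4: every assignment gives 1 — tautology.
In G4: at p1 = 1/3, p2 = 0 the value is 1/3 — not a tautology.

only Ł4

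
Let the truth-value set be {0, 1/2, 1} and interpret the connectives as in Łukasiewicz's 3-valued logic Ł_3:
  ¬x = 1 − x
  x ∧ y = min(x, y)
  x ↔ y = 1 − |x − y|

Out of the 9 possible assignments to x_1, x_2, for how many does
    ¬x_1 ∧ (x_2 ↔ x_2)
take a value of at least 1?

3

x_1 = 0, x_2 = 0 ↦ 1  ≥
x_1 = 0, x_2 = 1/2 ↦ 1  ≥
x_1 = 0, x_2 = 1 ↦ 1  ≥
x_1 = 1/2, x_2 = 0 ↦ 1/2  <
x_1 = 1/2, x_2 = 1/2 ↦ 1/2  <
x_1 = 1/2, x_2 = 1 ↦ 1/2  <
x_1 = 1, x_2 = 0 ↦ 0  <
x_1 = 1, x_2 = 1/2 ↦ 0  <
x_1 = 1, x_2 = 1 ↦ 0  <
So 3 of the 9 assignments meet the threshold.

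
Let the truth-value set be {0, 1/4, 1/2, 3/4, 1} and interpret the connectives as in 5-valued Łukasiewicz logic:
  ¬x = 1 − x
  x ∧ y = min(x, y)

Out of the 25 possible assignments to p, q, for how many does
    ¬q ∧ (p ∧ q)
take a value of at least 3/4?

0

value 1/2: 3 assignments
value 1/4: 9 assignments
value 0: 13 assignments
So 0 of the 25 assignments meet the threshold.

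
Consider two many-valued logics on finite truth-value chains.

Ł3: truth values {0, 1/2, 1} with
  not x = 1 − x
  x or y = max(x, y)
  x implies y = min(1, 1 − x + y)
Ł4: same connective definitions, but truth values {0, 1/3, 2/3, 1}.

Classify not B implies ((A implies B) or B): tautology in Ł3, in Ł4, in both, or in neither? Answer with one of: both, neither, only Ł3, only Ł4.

In Ł3: at A = 1/2, B = 0 the value is 1/2 — not a tautology.
In Ł4: at A = 1/3, B = 0 the value is 2/3 — not a tautology.

neither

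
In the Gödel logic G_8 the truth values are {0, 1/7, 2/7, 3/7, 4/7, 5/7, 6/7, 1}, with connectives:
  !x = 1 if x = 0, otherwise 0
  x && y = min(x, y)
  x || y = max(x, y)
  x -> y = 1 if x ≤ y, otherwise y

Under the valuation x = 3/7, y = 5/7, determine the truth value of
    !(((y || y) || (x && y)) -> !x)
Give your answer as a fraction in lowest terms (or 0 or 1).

1

y || y = 5/7 || 5/7 = 5/7
x && y = 3/7 && 5/7 = 3/7
(y || y) || (x && y) = 5/7 || 3/7 = 5/7
!x = !3/7 = 0
((y || y) || (x && y)) -> !x = 5/7 -> 0 = 0
!(((y || y) || (x && y)) -> !x) = !0 = 1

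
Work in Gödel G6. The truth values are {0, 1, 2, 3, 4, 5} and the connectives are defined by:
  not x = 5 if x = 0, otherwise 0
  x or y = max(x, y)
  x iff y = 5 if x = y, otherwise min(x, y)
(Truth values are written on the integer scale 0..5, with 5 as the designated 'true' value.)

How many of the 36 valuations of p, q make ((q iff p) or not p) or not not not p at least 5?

value 5: 11 assignments (counts)
value 4: 2 assignments
value 3: 4 assignments
value 2: 6 assignments
value 1: 8 assignments
value 0: 5 assignments
So 11 of the 36 assignments meet the threshold.

11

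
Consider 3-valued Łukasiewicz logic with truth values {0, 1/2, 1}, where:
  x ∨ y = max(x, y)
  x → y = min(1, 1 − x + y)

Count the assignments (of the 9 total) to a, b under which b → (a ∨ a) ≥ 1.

6

a = 0, b = 0 ↦ 1  ≥
a = 0, b = 1/2 ↦ 1/2  <
a = 0, b = 1 ↦ 0  <
a = 1/2, b = 0 ↦ 1  ≥
a = 1/2, b = 1/2 ↦ 1  ≥
a = 1/2, b = 1 ↦ 1/2  <
a = 1, b = 0 ↦ 1  ≥
a = 1, b = 1/2 ↦ 1  ≥
a = 1, b = 1 ↦ 1  ≥
So 6 of the 9 assignments meet the threshold.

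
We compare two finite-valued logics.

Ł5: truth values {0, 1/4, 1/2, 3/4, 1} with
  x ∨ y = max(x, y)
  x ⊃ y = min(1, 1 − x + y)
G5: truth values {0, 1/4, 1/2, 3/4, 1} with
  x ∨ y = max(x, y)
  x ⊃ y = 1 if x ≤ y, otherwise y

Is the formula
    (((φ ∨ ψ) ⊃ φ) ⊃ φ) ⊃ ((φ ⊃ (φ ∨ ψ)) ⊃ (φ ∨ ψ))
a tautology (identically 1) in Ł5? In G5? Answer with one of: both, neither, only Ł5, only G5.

In Ł5: every assignment gives 1 — tautology.
In G5: at φ = 0, ψ = 1/4 the value is 1/4 — not a tautology.

only Ł5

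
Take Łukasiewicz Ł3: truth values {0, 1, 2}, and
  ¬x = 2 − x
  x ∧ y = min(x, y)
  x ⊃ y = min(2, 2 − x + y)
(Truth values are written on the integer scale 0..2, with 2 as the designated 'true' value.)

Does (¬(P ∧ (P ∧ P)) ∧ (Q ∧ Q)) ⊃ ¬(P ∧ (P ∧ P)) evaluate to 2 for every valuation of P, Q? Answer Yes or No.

P = 0, Q = 0 ↦ 2
P = 0, Q = 1 ↦ 2
P = 0, Q = 2 ↦ 2
P = 1, Q = 0 ↦ 2
P = 1, Q = 1 ↦ 2
P = 1, Q = 2 ↦ 2
P = 2, Q = 0 ↦ 2
P = 2, Q = 1 ↦ 2
P = 2, Q = 2 ↦ 2
Every assignment gives a value ≥ 2.

Yes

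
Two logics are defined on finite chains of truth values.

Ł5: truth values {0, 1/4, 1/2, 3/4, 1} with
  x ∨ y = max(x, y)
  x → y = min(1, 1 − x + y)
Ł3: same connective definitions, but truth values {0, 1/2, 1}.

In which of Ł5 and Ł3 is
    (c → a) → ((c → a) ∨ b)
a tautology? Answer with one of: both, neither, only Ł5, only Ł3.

both

In Ł5: every assignment gives 1 — tautology.
In Ł3: every assignment gives 1 — tautology.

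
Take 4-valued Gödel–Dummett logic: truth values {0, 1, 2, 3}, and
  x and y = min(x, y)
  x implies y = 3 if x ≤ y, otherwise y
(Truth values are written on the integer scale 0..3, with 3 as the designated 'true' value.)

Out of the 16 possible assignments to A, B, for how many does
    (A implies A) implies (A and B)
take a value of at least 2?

A = 0, B = 0 ↦ 0  <
A = 0, B = 1 ↦ 0  <
A = 0, B = 2 ↦ 0  <
A = 0, B = 3 ↦ 0  <
A = 1, B = 0 ↦ 0  <
A = 1, B = 1 ↦ 1  <
A = 1, B = 2 ↦ 1  <
A = 1, B = 3 ↦ 1  <
A = 2, B = 0 ↦ 0  <
A = 2, B = 1 ↦ 1  <
A = 2, B = 2 ↦ 2  ≥
A = 2, B = 3 ↦ 2  ≥
A = 3, B = 0 ↦ 0  <
A = 3, B = 1 ↦ 1  <
A = 3, B = 2 ↦ 2  ≥
A = 3, B = 3 ↦ 3  ≥
So 4 of the 16 assignments meet the threshold.

4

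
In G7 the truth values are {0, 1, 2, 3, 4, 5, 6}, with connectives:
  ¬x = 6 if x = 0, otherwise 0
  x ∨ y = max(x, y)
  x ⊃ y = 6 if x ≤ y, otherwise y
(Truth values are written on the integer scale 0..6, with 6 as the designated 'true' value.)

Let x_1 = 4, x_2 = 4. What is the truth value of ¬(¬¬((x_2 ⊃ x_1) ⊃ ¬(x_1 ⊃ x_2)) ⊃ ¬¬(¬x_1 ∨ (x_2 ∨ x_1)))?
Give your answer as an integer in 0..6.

x_2 ⊃ x_1 = 4 ⊃ 4 = 6
x_1 ⊃ x_2 = 4 ⊃ 4 = 6
¬(x_1 ⊃ x_2) = ¬6 = 0
(x_2 ⊃ x_1) ⊃ ¬(x_1 ⊃ x_2) = 6 ⊃ 0 = 0
¬((x_2 ⊃ x_1) ⊃ ¬(x_1 ⊃ x_2)) = ¬0 = 6
¬¬((x_2 ⊃ x_1) ⊃ ¬(x_1 ⊃ x_2)) = ¬6 = 0
¬x_1 = ¬4 = 0
x_2 ∨ x_1 = 4 ∨ 4 = 4
¬x_1 ∨ (x_2 ∨ x_1) = 0 ∨ 4 = 4
¬(¬x_1 ∨ (x_2 ∨ x_1)) = ¬4 = 0
¬¬(¬x_1 ∨ (x_2 ∨ x_1)) = ¬0 = 6
¬¬((x_2 ⊃ x_1) ⊃ ¬(x_1 ⊃ x_2)) ⊃ ¬¬(¬x_1 ∨ (x_2 ∨ x_1)) = 0 ⊃ 6 = 6
¬(¬¬((x_2 ⊃ x_1) ⊃ ¬(x_1 ⊃ x_2)) ⊃ ¬¬(¬x_1 ∨ (x_2 ∨ x_1))) = ¬6 = 0

0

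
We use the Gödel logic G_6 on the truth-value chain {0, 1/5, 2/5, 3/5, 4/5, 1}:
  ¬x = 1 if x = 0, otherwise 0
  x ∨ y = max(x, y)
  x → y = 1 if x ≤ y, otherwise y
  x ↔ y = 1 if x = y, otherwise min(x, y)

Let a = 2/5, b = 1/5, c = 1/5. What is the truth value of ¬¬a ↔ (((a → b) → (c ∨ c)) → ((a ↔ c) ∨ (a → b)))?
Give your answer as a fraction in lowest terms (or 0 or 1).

¬a = ¬2/5 = 0
¬¬a = ¬0 = 1
a → b = 2/5 → 1/5 = 1/5
c ∨ c = 1/5 ∨ 1/5 = 1/5
(a → b) → (c ∨ c) = 1/5 → 1/5 = 1
a ↔ c = 2/5 ↔ 1/5 = 1/5
a → b = 2/5 → 1/5 = 1/5
(a ↔ c) ∨ (a → b) = 1/5 ∨ 1/5 = 1/5
((a → b) → (c ∨ c)) → ((a ↔ c) ∨ (a → b)) = 1 → 1/5 = 1/5
¬¬a ↔ (((a → b) → (c ∨ c)) → ((a ↔ c) ∨ (a → b))) = 1 ↔ 1/5 = 1/5

1/5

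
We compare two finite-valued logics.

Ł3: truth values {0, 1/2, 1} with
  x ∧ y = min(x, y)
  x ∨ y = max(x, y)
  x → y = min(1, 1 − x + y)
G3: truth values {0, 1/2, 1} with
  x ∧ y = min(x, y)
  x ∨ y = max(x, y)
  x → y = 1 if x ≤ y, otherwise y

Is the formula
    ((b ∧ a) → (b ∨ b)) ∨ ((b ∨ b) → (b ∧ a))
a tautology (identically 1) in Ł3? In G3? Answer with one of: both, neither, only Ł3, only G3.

In Ł3: every assignment gives 1 — tautology.
In G3: every assignment gives 1 — tautology.

both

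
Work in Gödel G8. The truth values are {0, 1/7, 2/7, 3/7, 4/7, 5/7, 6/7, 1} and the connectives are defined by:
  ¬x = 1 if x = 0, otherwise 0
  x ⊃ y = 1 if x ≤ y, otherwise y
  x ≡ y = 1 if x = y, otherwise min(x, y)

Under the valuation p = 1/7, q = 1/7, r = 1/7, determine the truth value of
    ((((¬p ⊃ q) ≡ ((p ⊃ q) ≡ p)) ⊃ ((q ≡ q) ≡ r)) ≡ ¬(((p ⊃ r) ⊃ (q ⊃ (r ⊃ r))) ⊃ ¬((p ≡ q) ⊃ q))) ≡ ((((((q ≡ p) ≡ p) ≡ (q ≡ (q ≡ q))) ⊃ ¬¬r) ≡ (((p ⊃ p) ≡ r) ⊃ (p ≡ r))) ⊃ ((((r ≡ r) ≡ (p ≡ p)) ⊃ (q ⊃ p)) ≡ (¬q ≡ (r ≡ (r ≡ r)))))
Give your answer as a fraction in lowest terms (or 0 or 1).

¬p = ¬1/7 = 0
¬p ⊃ q = 0 ⊃ 1/7 = 1
p ⊃ q = 1/7 ⊃ 1/7 = 1
(p ⊃ q) ≡ p = 1 ≡ 1/7 = 1/7
(¬p ⊃ q) ≡ ((p ⊃ q) ≡ p) = 1 ≡ 1/7 = 1/7
q ≡ q = 1/7 ≡ 1/7 = 1
(q ≡ q) ≡ r = 1 ≡ 1/7 = 1/7
((¬p ⊃ q) ≡ ((p ⊃ q) ≡ p)) ⊃ ((q ≡ q) ≡ r) = 1/7 ⊃ 1/7 = 1
p ⊃ r = 1/7 ⊃ 1/7 = 1
r ⊃ r = 1/7 ⊃ 1/7 = 1
q ⊃ (r ⊃ r) = 1/7 ⊃ 1 = 1
(p ⊃ r) ⊃ (q ⊃ (r ⊃ r)) = 1 ⊃ 1 = 1
p ≡ q = 1/7 ≡ 1/7 = 1
(p ≡ q) ⊃ q = 1 ⊃ 1/7 = 1/7
¬((p ≡ q) ⊃ q) = ¬1/7 = 0
((p ⊃ r) ⊃ (q ⊃ (r ⊃ r))) ⊃ ¬((p ≡ q) ⊃ q) = 1 ⊃ 0 = 0
¬(((p ⊃ r) ⊃ (q ⊃ (r ⊃ r))) ⊃ ¬((p ≡ q) ⊃ q)) = ¬0 = 1
(((¬p ⊃ q) ≡ ((p ⊃ q) ≡ p)) ⊃ ((q ≡ q) ≡ r)) ≡ ¬(((p ⊃ r) ⊃ (q ⊃ (r ⊃ r))) ⊃ ¬((p ≡ q) ⊃ q)) = 1 ≡ 1 = 1
q ≡ p = 1/7 ≡ 1/7 = 1
(q ≡ p) ≡ p = 1 ≡ 1/7 = 1/7
q ≡ q = 1/7 ≡ 1/7 = 1
q ≡ (q ≡ q) = 1/7 ≡ 1 = 1/7
((q ≡ p) ≡ p) ≡ (q ≡ (q ≡ q)) = 1/7 ≡ 1/7 = 1
¬r = ¬1/7 = 0
¬¬r = ¬0 = 1
(((q ≡ p) ≡ p) ≡ (q ≡ (q ≡ q))) ⊃ ¬¬r = 1 ⊃ 1 = 1
p ⊃ p = 1/7 ⊃ 1/7 = 1
(p ⊃ p) ≡ r = 1 ≡ 1/7 = 1/7
p ≡ r = 1/7 ≡ 1/7 = 1
((p ⊃ p) ≡ r) ⊃ (p ≡ r) = 1/7 ⊃ 1 = 1
((((q ≡ p) ≡ p) ≡ (q ≡ (q ≡ q))) ⊃ ¬¬r) ≡ (((p ⊃ p) ≡ r) ⊃ (p ≡ r)) = 1 ≡ 1 = 1
r ≡ r = 1/7 ≡ 1/7 = 1
p ≡ p = 1/7 ≡ 1/7 = 1
(r ≡ r) ≡ (p ≡ p) = 1 ≡ 1 = 1
q ⊃ p = 1/7 ⊃ 1/7 = 1
((r ≡ r) ≡ (p ≡ p)) ⊃ (q ⊃ p) = 1 ⊃ 1 = 1
¬q = ¬1/7 = 0
r ≡ r = 1/7 ≡ 1/7 = 1
r ≡ (r ≡ r) = 1/7 ≡ 1 = 1/7
¬q ≡ (r ≡ (r ≡ r)) = 0 ≡ 1/7 = 0
(((r ≡ r) ≡ (p ≡ p)) ⊃ (q ⊃ p)) ≡ (¬q ≡ (r ≡ (r ≡ r))) = 1 ≡ 0 = 0
(((((q ≡ p) ≡ p) ≡ (q ≡ (q ≡ q))) ⊃ ¬¬r) ≡ (((p ⊃ p) ≡ r) ⊃ (p ≡ r))) ⊃ ((((r ≡ r) ≡ (p ≡ p)) ⊃ (q ⊃ p)) ≡ (¬q ≡ (r ≡ (r ≡ r)))) = 1 ⊃ 0 = 0
((((¬p ⊃ q) ≡ ((p ⊃ q) ≡ p)) ⊃ ((q ≡ q) ≡ r)) ≡ ¬(((p ⊃ r) ⊃ (q ⊃ (r ⊃ r))) ⊃ ¬((p ≡ q) ⊃ q))) ≡ ((((((q ≡ p) ≡ p) ≡ (q ≡ (q ≡ q))) ⊃ ¬¬r) ≡ (((p ⊃ p) ≡ r) ⊃ (p ≡ r))) ⊃ ((((r ≡ r) ≡ (p ≡ p)) ⊃ (q ⊃ p)) ≡ (¬q ≡ (r ≡ (r ≡ r))))) = 1 ≡ 0 = 0

0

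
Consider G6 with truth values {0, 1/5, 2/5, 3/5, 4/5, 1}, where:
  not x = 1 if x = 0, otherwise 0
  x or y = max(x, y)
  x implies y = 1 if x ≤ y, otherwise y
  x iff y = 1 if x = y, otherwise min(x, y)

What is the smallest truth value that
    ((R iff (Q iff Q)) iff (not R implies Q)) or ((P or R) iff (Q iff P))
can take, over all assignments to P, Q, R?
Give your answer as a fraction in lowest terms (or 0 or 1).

1/5

Take P = 0, Q = 0, R = 1/5:
Q iff Q = 0 iff 0 = 1
R iff (Q iff Q) = 1/5 iff 1 = 1/5
not R = not 1/5 = 0
not R implies Q = 0 implies 0 = 1
(R iff (Q iff Q)) iff (not R implies Q) = 1/5 iff 1 = 1/5
P or R = 0 or 1/5 = 1/5
Q iff P = 0 iff 0 = 1
(P or R) iff (Q iff P) = 1/5 iff 1 = 1/5
((R iff (Q iff Q)) iff (not R implies Q)) or ((P or R) iff (Q iff P)) = 1/5 or 1/5 = 1/5
No assignment yields a value below 1/5, so this is the minimum.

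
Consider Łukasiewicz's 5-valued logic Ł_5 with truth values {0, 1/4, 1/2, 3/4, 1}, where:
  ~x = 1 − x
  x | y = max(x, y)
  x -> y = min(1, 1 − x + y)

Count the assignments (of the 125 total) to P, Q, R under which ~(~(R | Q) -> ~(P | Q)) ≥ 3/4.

5

value 1: 1 assignment (counts)
value 3/4: 4 assignments (counts)
value 1/2: 9 assignments
value 1/4: 16 assignments
value 0: 95 assignments
So 5 of the 125 assignments meet the threshold.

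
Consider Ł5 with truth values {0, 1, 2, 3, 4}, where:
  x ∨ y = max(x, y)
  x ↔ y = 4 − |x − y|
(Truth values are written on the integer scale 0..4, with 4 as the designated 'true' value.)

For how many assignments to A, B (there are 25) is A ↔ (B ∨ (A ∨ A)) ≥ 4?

15

value 4: 15 assignments (counts)
value 3: 4 assignments
value 2: 3 assignments
value 1: 2 assignments
value 0: 1 assignment
So 15 of the 25 assignments meet the threshold.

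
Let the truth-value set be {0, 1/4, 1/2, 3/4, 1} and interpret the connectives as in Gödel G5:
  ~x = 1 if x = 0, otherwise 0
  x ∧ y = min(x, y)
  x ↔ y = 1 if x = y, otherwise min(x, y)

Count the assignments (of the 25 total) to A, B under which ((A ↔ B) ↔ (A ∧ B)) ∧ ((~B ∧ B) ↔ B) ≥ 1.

value 1: 4 assignments (counts)
value 0: 21 assignments
So 4 of the 25 assignments meet the threshold.

4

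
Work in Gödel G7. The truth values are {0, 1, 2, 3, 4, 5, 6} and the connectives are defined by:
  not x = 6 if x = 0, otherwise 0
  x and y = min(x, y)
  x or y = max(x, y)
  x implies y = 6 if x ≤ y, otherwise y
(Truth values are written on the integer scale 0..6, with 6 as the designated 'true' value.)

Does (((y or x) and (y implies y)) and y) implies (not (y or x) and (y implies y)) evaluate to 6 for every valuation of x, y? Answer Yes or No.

Counterexample: take x = 0, y = 1.
y or x = 1 or 0 = 1
y implies y = 1 implies 1 = 6
(y or x) and (y implies y) = 1 and 6 = 1
((y or x) and (y implies y)) and y = 1 and 1 = 1
y or x = 1 or 0 = 1
not (y or x) = not 1 = 0
y implies y = 1 implies 1 = 6
not (y or x) and (y implies y) = 0 and 6 = 0
(((y or x) and (y implies y)) and y) implies (not (y or x) and (y implies y)) = 1 implies 0 = 0
This gives 0 ≠ 6.

No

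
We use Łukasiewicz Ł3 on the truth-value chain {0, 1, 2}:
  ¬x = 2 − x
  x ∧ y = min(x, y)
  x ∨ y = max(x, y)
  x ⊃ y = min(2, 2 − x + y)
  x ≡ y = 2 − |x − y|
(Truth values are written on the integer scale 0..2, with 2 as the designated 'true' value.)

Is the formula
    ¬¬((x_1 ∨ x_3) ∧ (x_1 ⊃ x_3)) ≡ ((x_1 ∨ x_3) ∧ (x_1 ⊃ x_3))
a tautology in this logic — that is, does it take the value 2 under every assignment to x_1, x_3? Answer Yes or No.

Yes

x_1 = 0, x_3 = 0 ↦ 2
x_1 = 0, x_3 = 1 ↦ 2
x_1 = 0, x_3 = 2 ↦ 2
x_1 = 1, x_3 = 0 ↦ 2
x_1 = 1, x_3 = 1 ↦ 2
x_1 = 1, x_3 = 2 ↦ 2
x_1 = 2, x_3 = 0 ↦ 2
x_1 = 2, x_3 = 1 ↦ 2
x_1 = 2, x_3 = 2 ↦ 2
Every assignment gives a value ≥ 2.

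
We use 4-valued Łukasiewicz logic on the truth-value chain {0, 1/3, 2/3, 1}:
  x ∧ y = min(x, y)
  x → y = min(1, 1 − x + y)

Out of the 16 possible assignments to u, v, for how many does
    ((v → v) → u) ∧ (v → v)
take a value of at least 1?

4

u = 0, v = 0 ↦ 0  <
u = 0, v = 1/3 ↦ 0  <
u = 0, v = 2/3 ↦ 0  <
u = 0, v = 1 ↦ 0  <
u = 1/3, v = 0 ↦ 1/3  <
u = 1/3, v = 1/3 ↦ 1/3  <
u = 1/3, v = 2/3 ↦ 1/3  <
u = 1/3, v = 1 ↦ 1/3  <
u = 2/3, v = 0 ↦ 2/3  <
u = 2/3, v = 1/3 ↦ 2/3  <
u = 2/3, v = 2/3 ↦ 2/3  <
u = 2/3, v = 1 ↦ 2/3  <
u = 1, v = 0 ↦ 1  ≥
u = 1, v = 1/3 ↦ 1  ≥
u = 1, v = 2/3 ↦ 1  ≥
u = 1, v = 1 ↦ 1  ≥
So 4 of the 16 assignments meet the threshold.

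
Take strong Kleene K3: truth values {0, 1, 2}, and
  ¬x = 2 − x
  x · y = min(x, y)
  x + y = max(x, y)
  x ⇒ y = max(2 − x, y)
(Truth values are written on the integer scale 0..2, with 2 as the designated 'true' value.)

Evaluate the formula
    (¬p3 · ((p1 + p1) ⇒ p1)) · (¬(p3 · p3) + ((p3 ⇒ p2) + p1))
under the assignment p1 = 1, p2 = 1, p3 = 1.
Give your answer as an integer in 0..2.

1

¬p3 = ¬1 = 1
p1 + p1 = 1 + 1 = 1
(p1 + p1) ⇒ p1 = 1 ⇒ 1 = 1
¬p3 · ((p1 + p1) ⇒ p1) = 1 · 1 = 1
p3 · p3 = 1 · 1 = 1
¬(p3 · p3) = ¬1 = 1
p3 ⇒ p2 = 1 ⇒ 1 = 1
(p3 ⇒ p2) + p1 = 1 + 1 = 1
¬(p3 · p3) + ((p3 ⇒ p2) + p1) = 1 + 1 = 1
(¬p3 · ((p1 + p1) ⇒ p1)) · (¬(p3 · p3) + ((p3 ⇒ p2) + p1)) = 1 · 1 = 1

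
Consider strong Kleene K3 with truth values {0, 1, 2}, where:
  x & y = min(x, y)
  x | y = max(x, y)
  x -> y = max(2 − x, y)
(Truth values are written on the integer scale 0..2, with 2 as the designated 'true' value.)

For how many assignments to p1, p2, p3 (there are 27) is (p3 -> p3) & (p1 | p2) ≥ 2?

value 2: 10 assignments (counts)
value 1: 14 assignments
value 0: 3 assignments
So 10 of the 27 assignments meet the threshold.

10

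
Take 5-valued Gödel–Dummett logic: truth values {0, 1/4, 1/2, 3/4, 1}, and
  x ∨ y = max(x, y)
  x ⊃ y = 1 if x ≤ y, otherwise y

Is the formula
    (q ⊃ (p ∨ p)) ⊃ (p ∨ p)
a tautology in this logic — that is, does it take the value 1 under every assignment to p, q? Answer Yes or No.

No

Counterexample: take p = 0, q = 0.
p ∨ p = 0 ∨ 0 = 0
q ⊃ (p ∨ p) = 0 ⊃ 0 = 1
(q ⊃ (p ∨ p)) ⊃ (p ∨ p) = 1 ⊃ 0 = 0
This gives 0 ≠ 1.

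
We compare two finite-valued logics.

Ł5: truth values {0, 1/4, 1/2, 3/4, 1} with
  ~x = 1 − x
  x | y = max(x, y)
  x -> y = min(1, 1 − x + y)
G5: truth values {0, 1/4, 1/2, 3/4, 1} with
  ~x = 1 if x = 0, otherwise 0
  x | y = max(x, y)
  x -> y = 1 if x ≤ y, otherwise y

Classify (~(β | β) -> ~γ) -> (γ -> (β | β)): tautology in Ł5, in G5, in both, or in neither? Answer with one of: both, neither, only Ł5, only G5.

In Ł5: every assignment gives 1 — tautology.
In G5: at β = 1/4, γ = 1/2 the value is 1/4 — not a tautology.

only Ł5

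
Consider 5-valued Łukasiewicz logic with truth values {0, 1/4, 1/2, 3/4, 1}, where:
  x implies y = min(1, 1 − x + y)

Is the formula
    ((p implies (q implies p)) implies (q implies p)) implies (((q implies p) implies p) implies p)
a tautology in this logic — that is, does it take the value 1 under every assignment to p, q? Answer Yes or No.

At p = 1/4, q = 1, for instance:
q implies p = 1 implies 1/4 = 1/4
p implies (q implies p) = 1/4 implies 1/4 = 1
(p implies (q implies p)) implies (q implies p) = 1 implies 1/4 = 1/4
(q implies p) implies p = 1/4 implies 1/4 = 1
((q implies p) implies p) implies p = 1 implies 1/4 = 1/4
((p implies (q implies p)) implies (q implies p)) implies (((q implies p) implies p) implies p) = 1/4 implies 1/4 = 1
and checking the remaining 24 assignments likewise gives ≥ 1 in every case.

Yes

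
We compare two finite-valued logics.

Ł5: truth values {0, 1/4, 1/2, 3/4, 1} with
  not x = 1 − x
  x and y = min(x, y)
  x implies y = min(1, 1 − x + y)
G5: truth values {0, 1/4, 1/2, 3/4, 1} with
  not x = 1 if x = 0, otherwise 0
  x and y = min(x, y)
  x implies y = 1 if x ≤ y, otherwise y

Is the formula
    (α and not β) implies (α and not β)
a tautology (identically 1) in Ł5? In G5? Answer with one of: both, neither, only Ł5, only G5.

both

In Ł5: every assignment gives 1 — tautology.
In G5: every assignment gives 1 — tautology.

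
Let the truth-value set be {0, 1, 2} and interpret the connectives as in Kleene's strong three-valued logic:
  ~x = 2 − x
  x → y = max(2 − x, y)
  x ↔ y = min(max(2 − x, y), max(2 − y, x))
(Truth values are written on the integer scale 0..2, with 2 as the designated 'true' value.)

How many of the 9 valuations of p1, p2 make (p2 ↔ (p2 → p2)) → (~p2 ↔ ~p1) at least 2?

4

p1 = 0, p2 = 0 ↦ 2  ≥
p1 = 0, p2 = 1 ↦ 1  <
p1 = 0, p2 = 2 ↦ 0  <
p1 = 1, p2 = 0 ↦ 2  ≥
p1 = 1, p2 = 1 ↦ 1  <
p1 = 1, p2 = 2 ↦ 1  <
p1 = 2, p2 = 0 ↦ 2  ≥
p1 = 2, p2 = 1 ↦ 1  <
p1 = 2, p2 = 2 ↦ 2  ≥
So 4 of the 9 assignments meet the threshold.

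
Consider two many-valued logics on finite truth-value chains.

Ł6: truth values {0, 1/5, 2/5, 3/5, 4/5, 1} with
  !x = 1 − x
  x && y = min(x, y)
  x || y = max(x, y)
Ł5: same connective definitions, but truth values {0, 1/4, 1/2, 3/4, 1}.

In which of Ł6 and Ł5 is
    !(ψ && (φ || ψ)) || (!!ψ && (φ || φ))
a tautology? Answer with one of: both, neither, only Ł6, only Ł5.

In Ł6: at φ = 0, ψ = 1/5 the value is 4/5 — not a tautology.
In Ł5: at φ = 0, ψ = 1/4 the value is 3/4 — not a tautology.

neither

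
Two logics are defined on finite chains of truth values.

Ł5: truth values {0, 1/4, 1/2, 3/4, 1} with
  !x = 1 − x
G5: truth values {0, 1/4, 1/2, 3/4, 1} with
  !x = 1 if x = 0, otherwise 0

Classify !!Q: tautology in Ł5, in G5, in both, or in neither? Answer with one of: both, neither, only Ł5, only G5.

In Ł5: at Q = 0 the value is 0 — not a tautology.
In G5: at Q = 0 the value is 0 — not a tautology.

neither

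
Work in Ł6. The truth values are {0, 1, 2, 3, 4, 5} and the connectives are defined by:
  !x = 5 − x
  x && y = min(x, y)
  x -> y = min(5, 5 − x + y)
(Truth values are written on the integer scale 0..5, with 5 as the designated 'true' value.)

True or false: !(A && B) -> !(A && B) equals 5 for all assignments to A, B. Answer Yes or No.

Yes

At A = 3, B = 0, for instance:
A && B = 3 && 0 = 0
!(A && B) = !0 = 5
!(A && B) -> !(A && B) = 5 -> 5 = 5
and checking the remaining 35 assignments likewise gives ≥ 5 in every case.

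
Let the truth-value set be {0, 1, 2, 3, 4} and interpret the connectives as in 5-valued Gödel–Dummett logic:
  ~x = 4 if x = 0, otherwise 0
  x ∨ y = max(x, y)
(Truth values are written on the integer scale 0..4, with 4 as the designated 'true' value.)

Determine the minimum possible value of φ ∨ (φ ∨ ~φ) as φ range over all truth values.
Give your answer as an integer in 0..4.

Take φ = 1:
~φ = ~1 = 0
φ ∨ ~φ = 1 ∨ 0 = 1
φ ∨ (φ ∨ ~φ) = 1 ∨ 1 = 1
No assignment yields a value below 1, so this is the minimum.

1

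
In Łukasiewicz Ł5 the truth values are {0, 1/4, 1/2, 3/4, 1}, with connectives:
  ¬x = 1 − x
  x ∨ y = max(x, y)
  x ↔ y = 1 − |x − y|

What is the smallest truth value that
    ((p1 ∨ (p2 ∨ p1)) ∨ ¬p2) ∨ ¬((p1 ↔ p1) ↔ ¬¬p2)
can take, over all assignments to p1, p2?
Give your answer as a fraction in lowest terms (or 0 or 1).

1/2

Take p1 = 0, p2 = 1/2:
p2 ∨ p1 = 1/2 ∨ 0 = 1/2
p1 ∨ (p2 ∨ p1) = 0 ∨ 1/2 = 1/2
¬p2 = ¬1/2 = 1/2
(p1 ∨ (p2 ∨ p1)) ∨ ¬p2 = 1/2 ∨ 1/2 = 1/2
p1 ↔ p1 = 0 ↔ 0 = 1
¬p2 = ¬1/2 = 1/2
¬¬p2 = ¬1/2 = 1/2
(p1 ↔ p1) ↔ ¬¬p2 = 1 ↔ 1/2 = 1/2
¬((p1 ↔ p1) ↔ ¬¬p2) = ¬1/2 = 1/2
((p1 ∨ (p2 ∨ p1)) ∨ ¬p2) ∨ ¬((p1 ↔ p1) ↔ ¬¬p2) = 1/2 ∨ 1/2 = 1/2
No assignment yields a value below 1/2, so this is the minimum.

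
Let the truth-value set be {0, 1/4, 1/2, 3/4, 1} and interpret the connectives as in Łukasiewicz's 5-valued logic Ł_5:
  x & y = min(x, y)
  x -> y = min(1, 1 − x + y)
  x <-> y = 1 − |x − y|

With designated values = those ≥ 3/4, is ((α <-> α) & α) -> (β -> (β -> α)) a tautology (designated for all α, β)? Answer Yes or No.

At α = 1, β = 1/4, for instance:
α <-> α = 1 <-> 1 = 1
(α <-> α) & α = 1 & 1 = 1
β -> α = 1/4 -> 1 = 1
β -> (β -> α) = 1/4 -> 1 = 1
((α <-> α) & α) -> (β -> (β -> α)) = 1 -> 1 = 1
and checking the remaining 24 assignments likewise gives ≥ 3/4 in every case.

Yes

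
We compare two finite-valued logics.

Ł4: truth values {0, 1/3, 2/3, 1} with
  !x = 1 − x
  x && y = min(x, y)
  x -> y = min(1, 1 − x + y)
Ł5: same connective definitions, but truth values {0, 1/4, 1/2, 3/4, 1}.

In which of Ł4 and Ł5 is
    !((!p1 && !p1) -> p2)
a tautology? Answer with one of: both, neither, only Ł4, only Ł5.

In Ł4: at p1 = 0, p2 = 1/3 the value is 2/3 — not a tautology.
In Ł5: at p1 = 0, p2 = 1/4 the value is 3/4 — not a tautology.

neither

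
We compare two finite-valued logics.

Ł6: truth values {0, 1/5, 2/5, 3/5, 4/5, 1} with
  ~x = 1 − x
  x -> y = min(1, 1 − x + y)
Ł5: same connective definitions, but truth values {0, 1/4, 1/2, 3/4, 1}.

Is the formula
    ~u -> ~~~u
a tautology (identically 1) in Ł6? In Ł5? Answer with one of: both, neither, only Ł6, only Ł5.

In Ł6: every assignment gives 1 — tautology.
In Ł5: every assignment gives 1 — tautology.

both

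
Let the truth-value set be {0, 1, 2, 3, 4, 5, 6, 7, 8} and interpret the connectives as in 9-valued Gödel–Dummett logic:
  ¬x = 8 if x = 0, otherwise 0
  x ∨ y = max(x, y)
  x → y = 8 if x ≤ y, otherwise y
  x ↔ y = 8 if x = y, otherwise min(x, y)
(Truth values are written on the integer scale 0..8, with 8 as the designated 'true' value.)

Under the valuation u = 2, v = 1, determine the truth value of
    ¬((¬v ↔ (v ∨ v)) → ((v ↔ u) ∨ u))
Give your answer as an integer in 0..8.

¬v = ¬1 = 0
v ∨ v = 1 ∨ 1 = 1
¬v ↔ (v ∨ v) = 0 ↔ 1 = 0
v ↔ u = 1 ↔ 2 = 1
(v ↔ u) ∨ u = 1 ∨ 2 = 2
(¬v ↔ (v ∨ v)) → ((v ↔ u) ∨ u) = 0 → 2 = 8
¬((¬v ↔ (v ∨ v)) → ((v ↔ u) ∨ u)) = ¬8 = 0

0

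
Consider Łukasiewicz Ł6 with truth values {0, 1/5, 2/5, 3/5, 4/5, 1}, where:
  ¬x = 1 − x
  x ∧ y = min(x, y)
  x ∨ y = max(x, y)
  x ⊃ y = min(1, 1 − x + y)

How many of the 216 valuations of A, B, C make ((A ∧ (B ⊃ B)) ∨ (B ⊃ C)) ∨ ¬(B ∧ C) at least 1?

value 1: 166 assignments (counts)
value 4/5: 38 assignments
value 3/5: 12 assignments
So 166 of the 216 assignments meet the threshold.

166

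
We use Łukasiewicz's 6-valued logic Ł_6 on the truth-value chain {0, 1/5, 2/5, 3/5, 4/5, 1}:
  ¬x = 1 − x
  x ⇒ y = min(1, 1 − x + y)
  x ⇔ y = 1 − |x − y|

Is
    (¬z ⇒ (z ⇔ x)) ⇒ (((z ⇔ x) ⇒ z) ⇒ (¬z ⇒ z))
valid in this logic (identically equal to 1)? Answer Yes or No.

Yes

At x = 1/5, z = 1/5, for instance:
¬z = ¬1/5 = 4/5
z ⇔ x = 1/5 ⇔ 1/5 = 1
¬z ⇒ (z ⇔ x) = 4/5 ⇒ 1 = 1
(z ⇔ x) ⇒ z = 1 ⇒ 1/5 = 1/5
¬z ⇒ z = 4/5 ⇒ 1/5 = 2/5
((z ⇔ x) ⇒ z) ⇒ (¬z ⇒ z) = 1/5 ⇒ 2/5 = 1
(¬z ⇒ (z ⇔ x)) ⇒ (((z ⇔ x) ⇒ z) ⇒ (¬z ⇒ z)) = 1 ⇒ 1 = 1
and checking the remaining 35 assignments likewise gives ≥ 1 in every case.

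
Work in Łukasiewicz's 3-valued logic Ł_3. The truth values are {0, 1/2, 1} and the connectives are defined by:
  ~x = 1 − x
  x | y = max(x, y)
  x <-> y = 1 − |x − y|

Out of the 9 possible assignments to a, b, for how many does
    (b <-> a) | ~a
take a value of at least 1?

5

a = 0, b = 0 ↦ 1  ≥
a = 0, b = 1/2 ↦ 1  ≥
a = 0, b = 1 ↦ 1  ≥
a = 1/2, b = 0 ↦ 1/2  <
a = 1/2, b = 1/2 ↦ 1  ≥
a = 1/2, b = 1 ↦ 1/2  <
a = 1, b = 0 ↦ 0  <
a = 1, b = 1/2 ↦ 1/2  <
a = 1, b = 1 ↦ 1  ≥
So 5 of the 9 assignments meet the threshold.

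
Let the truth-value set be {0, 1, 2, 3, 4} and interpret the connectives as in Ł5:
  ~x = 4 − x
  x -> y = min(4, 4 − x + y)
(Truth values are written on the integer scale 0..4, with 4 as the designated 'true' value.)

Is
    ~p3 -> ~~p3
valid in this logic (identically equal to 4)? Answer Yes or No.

No

Counterexample: take p3 = 0.
~p3 = ~0 = 4
~p3 = ~0 = 4
~~p3 = ~4 = 0
~p3 -> ~~p3 = 4 -> 0 = 0
This gives 0 ≠ 4.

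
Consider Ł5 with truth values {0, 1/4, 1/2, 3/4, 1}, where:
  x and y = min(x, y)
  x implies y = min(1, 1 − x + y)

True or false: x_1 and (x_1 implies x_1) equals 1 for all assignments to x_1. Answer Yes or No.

No

Counterexample: take x_1 = 0.
x_1 implies x_1 = 0 implies 0 = 1
x_1 and (x_1 implies x_1) = 0 and 1 = 0
This gives 0 ≠ 1.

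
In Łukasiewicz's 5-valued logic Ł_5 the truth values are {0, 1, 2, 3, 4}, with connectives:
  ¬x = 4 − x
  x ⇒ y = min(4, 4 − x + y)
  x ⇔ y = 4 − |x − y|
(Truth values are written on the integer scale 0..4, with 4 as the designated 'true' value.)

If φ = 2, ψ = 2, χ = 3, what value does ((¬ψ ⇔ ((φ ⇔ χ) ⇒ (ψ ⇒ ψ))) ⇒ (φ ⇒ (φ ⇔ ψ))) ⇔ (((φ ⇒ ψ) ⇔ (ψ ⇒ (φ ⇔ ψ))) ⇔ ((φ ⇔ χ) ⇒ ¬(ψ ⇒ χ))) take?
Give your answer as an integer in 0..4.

¬ψ = ¬2 = 2
φ ⇔ χ = 2 ⇔ 3 = 3
ψ ⇒ ψ = 2 ⇒ 2 = 4
(φ ⇔ χ) ⇒ (ψ ⇒ ψ) = 3 ⇒ 4 = 4
¬ψ ⇔ ((φ ⇔ χ) ⇒ (ψ ⇒ ψ)) = 2 ⇔ 4 = 2
φ ⇔ ψ = 2 ⇔ 2 = 4
φ ⇒ (φ ⇔ ψ) = 2 ⇒ 4 = 4
(¬ψ ⇔ ((φ ⇔ χ) ⇒ (ψ ⇒ ψ))) ⇒ (φ ⇒ (φ ⇔ ψ)) = 2 ⇒ 4 = 4
φ ⇒ ψ = 2 ⇒ 2 = 4
φ ⇔ ψ = 2 ⇔ 2 = 4
ψ ⇒ (φ ⇔ ψ) = 2 ⇒ 4 = 4
(φ ⇒ ψ) ⇔ (ψ ⇒ (φ ⇔ ψ)) = 4 ⇔ 4 = 4
φ ⇔ χ = 2 ⇔ 3 = 3
ψ ⇒ χ = 2 ⇒ 3 = 4
¬(ψ ⇒ χ) = ¬4 = 0
(φ ⇔ χ) ⇒ ¬(ψ ⇒ χ) = 3 ⇒ 0 = 1
((φ ⇒ ψ) ⇔ (ψ ⇒ (φ ⇔ ψ))) ⇔ ((φ ⇔ χ) ⇒ ¬(ψ ⇒ χ)) = 4 ⇔ 1 = 1
((¬ψ ⇔ ((φ ⇔ χ) ⇒ (ψ ⇒ ψ))) ⇒ (φ ⇒ (φ ⇔ ψ))) ⇔ (((φ ⇒ ψ) ⇔ (ψ ⇒ (φ ⇔ ψ))) ⇔ ((φ ⇔ χ) ⇒ ¬(ψ ⇒ χ))) = 4 ⇔ 1 = 1

1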